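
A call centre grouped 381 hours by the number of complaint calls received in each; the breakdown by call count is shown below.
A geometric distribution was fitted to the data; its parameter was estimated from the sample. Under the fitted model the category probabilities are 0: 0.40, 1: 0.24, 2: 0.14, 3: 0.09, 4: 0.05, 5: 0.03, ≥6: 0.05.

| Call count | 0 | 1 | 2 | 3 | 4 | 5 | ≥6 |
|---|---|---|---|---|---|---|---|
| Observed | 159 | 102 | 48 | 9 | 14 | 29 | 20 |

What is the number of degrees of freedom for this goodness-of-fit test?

5

There are k = 7 categories and 1 parameter estimated from the data, so df = 7 − 1 − 1 = 5.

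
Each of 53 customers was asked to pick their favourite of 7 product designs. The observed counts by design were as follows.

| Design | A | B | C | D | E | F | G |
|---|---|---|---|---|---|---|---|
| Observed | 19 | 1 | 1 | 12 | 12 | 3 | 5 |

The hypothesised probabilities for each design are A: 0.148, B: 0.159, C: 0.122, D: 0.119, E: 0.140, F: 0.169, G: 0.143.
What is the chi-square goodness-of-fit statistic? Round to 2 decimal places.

39.84

Expected counts E_i = n·p_i: 53×0.148 = 7.844, 53×0.159 = 8.427, 53×0.122 = 6.466, 53×0.119 = 6.307, 53×0.140 = 7.42, 53×0.169 = 8.957, 53×0.143 = 7.579.
cat         O        E   (O−E)²/E
A          19    7.844     15.866
B           1    8.427      6.546
C           1    6.466      4.621
D          12    6.307      5.139
E          12     7.42      2.827
F           3    8.957      3.962
G           5    7.579      0.878
Sum = 39.84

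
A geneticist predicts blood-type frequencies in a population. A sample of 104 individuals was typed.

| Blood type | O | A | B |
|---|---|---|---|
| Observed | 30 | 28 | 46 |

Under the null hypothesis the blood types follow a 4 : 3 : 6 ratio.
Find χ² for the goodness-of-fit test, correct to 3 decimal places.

Ratio total = 13. Expected counts: 104×4/13 = 32, 104×3/13 = 24, 104×6/13 = 48.
cat         O        E   (O−E)²/E
O          30       32     0.1250
A          28       24     0.6667
B          46       48     0.0833
Sum = 0.875

0.875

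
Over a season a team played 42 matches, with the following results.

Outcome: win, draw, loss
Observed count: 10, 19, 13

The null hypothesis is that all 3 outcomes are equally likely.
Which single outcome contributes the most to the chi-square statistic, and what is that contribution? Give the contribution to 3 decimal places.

Under H₀ each category has probability 1/3, so each expected count is 42/3 = 14.
χ² = (10−14)²/14 + (19−14)²/14 + (13−14)²/14
   = 1.1429 + 1.7857 + 0.0714
The largest term is for draw: 1.786.

draw, 1.786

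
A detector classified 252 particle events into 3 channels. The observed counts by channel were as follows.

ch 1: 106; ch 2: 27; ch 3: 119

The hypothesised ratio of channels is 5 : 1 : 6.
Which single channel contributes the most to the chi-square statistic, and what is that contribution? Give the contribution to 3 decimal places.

ch 2, 1.714

Ratio total = 12. Expected counts: 252×5/12 = 105, 252×1/12 = 21, 252×6/12 = 126.
χ² = (106−105)²/105 + (27−21)²/21 + (119−126)²/126
   = 0.0095 + 1.7143 + 0.3889
The largest term is for ch 2: 1.714.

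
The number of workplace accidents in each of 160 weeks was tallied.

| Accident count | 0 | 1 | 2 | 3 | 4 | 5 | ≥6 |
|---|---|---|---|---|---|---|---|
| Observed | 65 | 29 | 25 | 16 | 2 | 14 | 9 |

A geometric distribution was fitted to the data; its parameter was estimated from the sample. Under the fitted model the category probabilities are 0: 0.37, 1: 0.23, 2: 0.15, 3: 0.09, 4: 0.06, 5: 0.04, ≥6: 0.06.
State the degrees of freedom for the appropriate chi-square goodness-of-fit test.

There are k = 7 categories and 1 parameter estimated from the data, so df = 7 − 1 − 1 = 5.

5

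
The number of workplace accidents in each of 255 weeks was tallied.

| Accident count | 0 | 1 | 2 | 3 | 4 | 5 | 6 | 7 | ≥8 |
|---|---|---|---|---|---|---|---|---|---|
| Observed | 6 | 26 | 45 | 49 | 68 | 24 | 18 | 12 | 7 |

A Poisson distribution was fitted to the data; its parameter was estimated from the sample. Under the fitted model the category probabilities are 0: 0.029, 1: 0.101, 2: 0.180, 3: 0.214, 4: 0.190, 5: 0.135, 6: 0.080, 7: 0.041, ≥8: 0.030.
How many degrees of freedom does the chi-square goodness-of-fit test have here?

There are k = 9 categories and 1 parameter estimated from the data, so df = 9 − 1 − 1 = 7.

7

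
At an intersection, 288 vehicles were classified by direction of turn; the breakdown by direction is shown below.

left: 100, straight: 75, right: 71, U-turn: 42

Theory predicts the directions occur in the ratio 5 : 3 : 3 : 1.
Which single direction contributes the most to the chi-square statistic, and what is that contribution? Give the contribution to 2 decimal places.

U-turn, 13.50

Ratio total = 12. Expected counts: 288×5/12 = 120, 288×3/12 = 72, 288×3/12 = 72, 288×1/12 = 24.
χ² = (100−120)²/120 + (75−72)²/72 + (71−72)²/72 + (42−24)²/24
   = 3.333 + 0.125 + 0.014 + 13.500
The largest term is for U-turn: 13.50.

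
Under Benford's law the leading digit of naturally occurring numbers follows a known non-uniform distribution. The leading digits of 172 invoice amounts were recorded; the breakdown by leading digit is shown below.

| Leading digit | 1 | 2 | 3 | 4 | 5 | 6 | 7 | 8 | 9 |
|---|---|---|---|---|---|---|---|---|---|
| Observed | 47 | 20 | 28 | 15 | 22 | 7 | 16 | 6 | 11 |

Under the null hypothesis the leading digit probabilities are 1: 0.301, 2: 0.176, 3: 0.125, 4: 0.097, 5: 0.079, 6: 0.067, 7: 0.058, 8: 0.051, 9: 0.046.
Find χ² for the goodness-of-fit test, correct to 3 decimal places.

Expected counts E_i = n·p_i: 172×0.301 = 51.772, 172×0.176 = 30.272, 172×0.125 = 21.5, 172×0.097 = 16.684, 172×0.079 = 13.588, 172×0.067 = 11.524, 172×0.058 = 9.976, 172×0.051 = 8.772, 172×0.046 = 7.912.
χ² = (47−51.772)²/51.772 + (20−30.272)²/30.272 + (28−21.5)²/21.5 + (15−16.684)²/16.684 + (22−13.588)²/13.588 + (7−11.524)²/11.524 + (16−9.976)²/9.976 + (6−8.772)²/8.772 + (11−7.912)²/7.912
   = 0.4399 + 3.4855 + 1.9651 + 0.1700 + 5.2077 + 1.7760 + 3.6376 + 0.8760 + 1.2052
Sum = 18.763

18.763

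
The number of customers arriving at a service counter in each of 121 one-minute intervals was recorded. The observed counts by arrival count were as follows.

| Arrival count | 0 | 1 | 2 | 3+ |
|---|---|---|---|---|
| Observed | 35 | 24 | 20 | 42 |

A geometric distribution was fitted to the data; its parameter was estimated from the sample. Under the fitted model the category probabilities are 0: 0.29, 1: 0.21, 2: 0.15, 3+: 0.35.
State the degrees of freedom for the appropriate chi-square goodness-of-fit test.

2

There are k = 4 categories and 1 parameter estimated from the data, so df = 4 − 1 − 1 = 2.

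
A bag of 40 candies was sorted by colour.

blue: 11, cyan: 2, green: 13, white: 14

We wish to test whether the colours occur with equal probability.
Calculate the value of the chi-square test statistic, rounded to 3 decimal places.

Expected count for each of the 4 categories: 40/4 = 10.
blue: (11 − 10)²/10 = 1/10 = 0.1000
cyan: (2 − 10)²/10 = 64/10 = 6.4000
green: (13 − 10)²/10 = 9/10 = 0.9000
white: (14 − 10)²/10 = 16/10 = 1.6000
Sum = 9.000

9.000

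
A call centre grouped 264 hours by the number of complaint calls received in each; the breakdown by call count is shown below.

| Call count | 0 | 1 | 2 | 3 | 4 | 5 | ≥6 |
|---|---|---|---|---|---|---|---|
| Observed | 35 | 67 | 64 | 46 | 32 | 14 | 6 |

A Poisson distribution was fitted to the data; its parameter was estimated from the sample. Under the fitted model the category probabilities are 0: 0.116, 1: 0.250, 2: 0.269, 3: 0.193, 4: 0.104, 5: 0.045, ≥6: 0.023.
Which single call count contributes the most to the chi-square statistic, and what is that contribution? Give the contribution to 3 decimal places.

4, 0.752

Expected counts E_i = n·p_i: 264×0.116 = 30.624, 264×0.250 = 66, 264×0.269 = 71.016, 264×0.193 = 50.952, 264×0.104 = 27.456, 264×0.045 = 11.88, 264×0.023 = 6.072.
0: (35 − 30.624)²/30.624 = 19.149376/30.624 = 0.6253
1: (67 − 66)²/66 = 1/66 = 0.0152
2: (64 − 71.016)²/71.016 = 49.224256/71.016 = 0.6931
3: (46 − 50.952)²/50.952 = 24.522304/50.952 = 0.4813
4: (32 − 27.456)²/27.456 = 20.647936/27.456 = 0.7520
5: (14 − 11.88)²/11.88 = 4.4944/11.88 = 0.3783
≥6: (6 − 6.072)²/6.072 = 0.005184/6.072 = 0.0009
The largest term is for 4: 0.752.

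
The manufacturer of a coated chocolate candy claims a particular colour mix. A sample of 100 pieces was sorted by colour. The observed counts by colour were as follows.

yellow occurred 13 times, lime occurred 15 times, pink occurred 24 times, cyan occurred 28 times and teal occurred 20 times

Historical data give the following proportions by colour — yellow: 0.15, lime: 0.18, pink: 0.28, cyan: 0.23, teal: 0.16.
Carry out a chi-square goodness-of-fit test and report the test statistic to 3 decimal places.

Expected counts E_i = n·p_i: 100×0.15 = 15, 100×0.18 = 18, 100×0.28 = 28, 100×0.23 = 23, 100×0.16 = 16.
χ² = (13−15)²/15 + (15−18)²/18 + (24−28)²/28 + (28−23)²/23 + (20−16)²/16
   = 0.2667 + 0.5000 + 0.5714 + 1.0870 + 1.0000
Sum = 3.425

3.425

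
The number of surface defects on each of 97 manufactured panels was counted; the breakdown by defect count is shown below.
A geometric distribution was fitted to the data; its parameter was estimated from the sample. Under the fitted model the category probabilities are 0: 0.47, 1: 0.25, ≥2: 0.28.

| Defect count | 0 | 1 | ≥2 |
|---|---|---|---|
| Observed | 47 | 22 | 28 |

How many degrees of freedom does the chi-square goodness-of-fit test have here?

1

There are k = 3 categories and 1 parameter estimated from the data, so df = 3 − 1 − 1 = 1.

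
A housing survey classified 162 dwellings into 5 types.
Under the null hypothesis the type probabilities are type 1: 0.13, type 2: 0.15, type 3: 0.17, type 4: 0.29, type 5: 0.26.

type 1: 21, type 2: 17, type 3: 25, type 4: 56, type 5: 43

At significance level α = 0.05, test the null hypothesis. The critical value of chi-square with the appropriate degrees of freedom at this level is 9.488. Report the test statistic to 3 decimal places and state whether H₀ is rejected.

4.178; do not reject

Expected counts E_i = n·p_i: 162×0.13 = 21.06, 162×0.15 = 24.3, 162×0.17 = 27.54, 162×0.29 = 46.98, 162×0.26 = 42.12.
χ² = (21−21.06)²/21.06 + (17−24.3)²/24.3 + (25−27.54)²/27.54 + (56−46.98)²/46.98 + (43−42.12)²/42.12
   = 0.0002 + 2.1930 + 0.2343 + 1.7318 + 0.0184
Sum = 4.178
df = 4. Since 4.178 < 9.488, we do not reject H₀.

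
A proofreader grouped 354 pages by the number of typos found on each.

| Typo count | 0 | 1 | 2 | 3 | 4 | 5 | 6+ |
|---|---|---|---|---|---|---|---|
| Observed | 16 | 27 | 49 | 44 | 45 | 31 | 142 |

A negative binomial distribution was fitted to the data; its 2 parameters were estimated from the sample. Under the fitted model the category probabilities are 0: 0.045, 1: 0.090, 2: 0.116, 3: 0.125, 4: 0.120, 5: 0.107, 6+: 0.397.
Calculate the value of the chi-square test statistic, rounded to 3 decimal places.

Expected counts E_i = n·p_i: 354×0.045 = 15.93, 354×0.090 = 31.86, 354×0.116 = 41.064, 354×0.125 = 44.25, 354×0.120 = 42.48, 354×0.107 = 37.878, 354×0.397 = 140.538.
cat         O        E   (O−E)²/E
0          16    15.93     0.0003
1          27    31.86     0.7414
2          49   41.064     1.5337
3          44    44.25     0.0014
4          45    42.48     0.1495
5          31   37.878     1.2489
6+        142  140.538     0.0152
Sum = 3.690

3.690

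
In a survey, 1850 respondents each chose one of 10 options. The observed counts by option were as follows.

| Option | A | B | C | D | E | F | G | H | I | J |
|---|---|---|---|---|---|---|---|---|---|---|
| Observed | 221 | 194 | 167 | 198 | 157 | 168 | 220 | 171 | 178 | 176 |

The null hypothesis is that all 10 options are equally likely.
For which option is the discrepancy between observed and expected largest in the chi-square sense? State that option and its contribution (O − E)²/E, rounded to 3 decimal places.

A, 7.005

Under H₀ each category has probability 1/10, so each expected count is 1850/10 = 185.
cat         O        E   (O−E)²/E
A         221      185     7.0054
B         194      185     0.4378
C         167      185     1.7514
D         198      185     0.9135
E         157      185     4.2378
F         168      185     1.5622
G         220      185     6.6216
H         171      185     1.0595
I         178      185     0.2649
J         176      185     0.4378
The largest term is for A: 7.005.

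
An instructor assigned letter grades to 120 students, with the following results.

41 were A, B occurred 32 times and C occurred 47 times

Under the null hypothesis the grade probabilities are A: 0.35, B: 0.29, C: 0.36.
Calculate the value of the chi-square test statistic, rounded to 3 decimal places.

0.583

Expected counts E_i = n·p_i: 120×0.35 = 42, 120×0.29 = 34.8, 120×0.36 = 43.2.
cat         O        E   (O−E)²/E
A          41       42     0.0238
B          32     34.8     0.2253
C          47     43.2     0.3343
Sum = 0.583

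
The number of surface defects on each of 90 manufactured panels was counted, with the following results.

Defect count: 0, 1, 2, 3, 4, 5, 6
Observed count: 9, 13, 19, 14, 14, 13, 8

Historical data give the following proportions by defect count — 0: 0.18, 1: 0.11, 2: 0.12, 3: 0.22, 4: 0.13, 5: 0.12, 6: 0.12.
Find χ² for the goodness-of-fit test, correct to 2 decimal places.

Expected counts E_i = n·p_i: 90×0.18 = 16.2, 90×0.11 = 9.9, 90×0.12 = 10.8, 90×0.22 = 19.8, 90×0.13 = 11.7, 90×0.12 = 10.8, 90×0.12 = 10.8.
cat         O        E   (O−E)²/E
0           9     16.2      3.200
1          13      9.9      0.971
2          19     10.8      6.226
3          14     19.8      1.699
4          14     11.7      0.452
5          13     10.8      0.448
6           8     10.8      0.726
Sum = 13.72

13.72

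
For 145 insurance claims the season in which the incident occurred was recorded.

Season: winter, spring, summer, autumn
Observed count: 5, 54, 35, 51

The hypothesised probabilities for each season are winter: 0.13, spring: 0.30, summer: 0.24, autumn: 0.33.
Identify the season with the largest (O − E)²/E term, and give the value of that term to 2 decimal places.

Expected counts E_i = n·p_i: 145×0.13 = 18.85, 145×0.30 = 43.5, 145×0.24 = 34.8, 145×0.33 = 47.85.
cat         O        E   (O−E)²/E
winter      5    18.85     10.176
spring     54     43.5      2.534
summer     35     34.8      0.001
autumn     51    47.85      0.207
The largest term is for winter: 10.18.

winter, 10.18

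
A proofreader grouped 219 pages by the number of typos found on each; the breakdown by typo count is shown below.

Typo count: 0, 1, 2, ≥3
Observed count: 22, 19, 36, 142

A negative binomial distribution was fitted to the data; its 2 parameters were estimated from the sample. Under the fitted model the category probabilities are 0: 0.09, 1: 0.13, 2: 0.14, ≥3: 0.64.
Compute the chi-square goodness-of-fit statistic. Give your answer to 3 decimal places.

Expected counts E_i = n·p_i: 219×0.09 = 19.71, 219×0.13 = 28.47, 219×0.14 = 30.66, 219×0.64 = 140.16.
0: (22 − 19.71)²/19.71 = 5.2441/19.71 = 0.2661
1: (19 − 28.47)²/28.47 = 89.6809/28.47 = 3.1500
2: (36 − 30.66)²/30.66 = 28.5156/30.66 = 0.9301
≥3: (142 − 140.16)²/140.16 = 3.3856/140.16 = 0.0242
Sum = 4.370

4.370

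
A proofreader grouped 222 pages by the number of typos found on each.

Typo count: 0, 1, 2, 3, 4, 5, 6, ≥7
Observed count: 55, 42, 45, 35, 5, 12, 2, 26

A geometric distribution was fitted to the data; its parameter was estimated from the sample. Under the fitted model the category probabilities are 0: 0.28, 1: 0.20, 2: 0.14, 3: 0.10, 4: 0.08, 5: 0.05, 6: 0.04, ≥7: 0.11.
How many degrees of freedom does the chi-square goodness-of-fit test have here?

There are k = 8 categories and 1 parameter estimated from the data, so df = 8 − 1 − 1 = 6.

6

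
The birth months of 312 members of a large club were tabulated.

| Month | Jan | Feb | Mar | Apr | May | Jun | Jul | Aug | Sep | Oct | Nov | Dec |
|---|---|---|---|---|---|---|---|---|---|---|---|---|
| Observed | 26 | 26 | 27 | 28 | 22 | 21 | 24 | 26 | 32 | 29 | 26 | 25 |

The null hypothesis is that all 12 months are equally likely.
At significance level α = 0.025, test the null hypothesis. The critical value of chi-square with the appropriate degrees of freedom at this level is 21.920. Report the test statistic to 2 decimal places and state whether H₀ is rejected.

Under H₀ each category has probability 1/12, so each expected count is 312/12 = 26.
cat         O        E   (O−E)²/E
Jan        26       26      0.000
Feb        26       26      0.000
Mar        27       26      0.038
Apr        28       26      0.154
May        22       26      0.615
Jun        21       26      0.962
Jul        24       26      0.154
Aug        26       26      0.000
Sep        32       26      1.385
Oct        29       26      0.346
Nov        26       26      0.000
Dec        25       26      0.038
Sum = 3.69
df = 11. Since 3.69 < 21.920, we do not reject H₀.

3.69; do not reject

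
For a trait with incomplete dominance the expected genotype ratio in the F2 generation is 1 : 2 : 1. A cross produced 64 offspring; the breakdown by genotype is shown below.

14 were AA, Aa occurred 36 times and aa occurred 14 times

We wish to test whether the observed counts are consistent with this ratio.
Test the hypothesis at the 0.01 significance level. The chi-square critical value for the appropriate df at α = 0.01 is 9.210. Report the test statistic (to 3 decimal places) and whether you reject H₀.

1.000; do not reject

Ratio total = 4. Expected counts: 64×1/4 = 16, 64×2/4 = 32, 64×1/4 = 16.
χ² = (14−16)²/16 + (36−32)²/32 + (14−16)²/16
   = 0.2500 + 0.5000 + 0.2500
Sum = 1.000
df = 2. Since 1.000 < 9.210, we do not reject H₀.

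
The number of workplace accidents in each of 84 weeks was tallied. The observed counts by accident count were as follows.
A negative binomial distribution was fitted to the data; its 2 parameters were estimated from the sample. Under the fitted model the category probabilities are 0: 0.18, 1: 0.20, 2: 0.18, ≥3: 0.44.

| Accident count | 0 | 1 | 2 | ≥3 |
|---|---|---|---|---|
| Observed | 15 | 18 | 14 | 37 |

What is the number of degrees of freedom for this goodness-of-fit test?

1

There are k = 4 categories and 2 parameters estimated from the data, so df = 4 − 1 − 2 = 1.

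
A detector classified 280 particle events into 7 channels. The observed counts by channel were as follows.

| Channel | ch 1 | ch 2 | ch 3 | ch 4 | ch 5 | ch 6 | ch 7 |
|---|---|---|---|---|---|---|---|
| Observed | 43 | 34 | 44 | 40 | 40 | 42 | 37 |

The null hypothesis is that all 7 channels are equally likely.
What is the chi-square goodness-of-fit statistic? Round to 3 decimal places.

Under H₀ each category has probability 1/7, so each expected count is 280/7 = 40.
χ² = (43−40)²/40 + (34−40)²/40 + (44−40)²/40 + (40−40)²/40 + (40−40)²/40 + (42−40)²/40 + (37−40)²/40
   = 0.2250 + 0.9000 + 0.4000 + 0.0000 + 0.0000 + 0.1000 + 0.2250
Sum = 1.850

1.850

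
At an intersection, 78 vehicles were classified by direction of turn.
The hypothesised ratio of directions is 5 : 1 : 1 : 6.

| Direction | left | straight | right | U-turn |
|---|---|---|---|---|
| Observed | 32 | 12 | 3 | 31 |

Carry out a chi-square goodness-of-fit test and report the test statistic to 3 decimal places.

8.328

Ratio total = 13. Expected counts: 78×5/13 = 30, 78×1/13 = 6, 78×1/13 = 6, 78×6/13 = 36.
left: (32 − 30)²/30 = 4/30 = 0.1333
straight: (12 − 6)²/6 = 36/6 = 6.0000
right: (3 − 6)²/6 = 9/6 = 1.5000
U-turn: (31 − 36)²/36 = 25/36 = 0.6944
Sum = 8.328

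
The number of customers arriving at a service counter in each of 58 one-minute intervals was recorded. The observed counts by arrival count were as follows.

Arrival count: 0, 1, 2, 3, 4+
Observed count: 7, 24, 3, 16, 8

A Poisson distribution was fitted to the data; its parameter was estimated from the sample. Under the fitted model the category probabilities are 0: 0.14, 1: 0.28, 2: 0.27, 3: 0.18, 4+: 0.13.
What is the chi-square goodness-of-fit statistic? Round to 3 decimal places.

17.086

Expected counts E_i = n·p_i: 58×0.14 = 8.12, 58×0.28 = 16.24, 58×0.27 = 15.66, 58×0.18 = 10.44, 58×0.13 = 7.54.
cat         O        E   (O−E)²/E
0           7     8.12     0.1545
1          24    16.24     3.7080
2           3    15.66    10.2347
3          16    10.44     2.9611
4+          8     7.54     0.0281
Sum = 17.086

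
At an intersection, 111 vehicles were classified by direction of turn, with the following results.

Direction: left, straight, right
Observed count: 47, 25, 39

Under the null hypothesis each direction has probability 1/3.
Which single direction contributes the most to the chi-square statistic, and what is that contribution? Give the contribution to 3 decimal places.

straight, 3.892

Under H₀ each category has probability 1/3, so each expected count is 111/3 = 37.
cat           O        E   (O−E)²/E
left         47       37     2.7027
straight     25       37     3.8919
right        39       37     0.1081
The largest term is for straight: 3.892.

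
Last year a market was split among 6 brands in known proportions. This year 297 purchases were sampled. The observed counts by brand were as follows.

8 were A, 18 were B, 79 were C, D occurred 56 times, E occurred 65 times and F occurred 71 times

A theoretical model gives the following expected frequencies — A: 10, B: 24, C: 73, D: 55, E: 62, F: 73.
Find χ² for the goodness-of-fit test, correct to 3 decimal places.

χ² = (8−10)²/10 + (18−24)²/24 + (79−73)²/73 + (56−55)²/55 + (65−62)²/62 + (71−73)²/73
   = 0.4000 + 1.5000 + 0.4932 + 0.0182 + 0.1452 + 0.0548
Sum = 2.611

2.611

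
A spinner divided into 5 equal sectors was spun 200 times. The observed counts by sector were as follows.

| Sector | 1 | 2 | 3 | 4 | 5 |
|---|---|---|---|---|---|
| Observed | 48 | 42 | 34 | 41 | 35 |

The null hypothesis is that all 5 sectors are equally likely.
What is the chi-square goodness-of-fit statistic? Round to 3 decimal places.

Under H₀ each category has probability 1/5, so each expected count is 200/5 = 40.
1: (48 − 40)²/40 = 64/40 = 1.6000
2: (42 − 40)²/40 = 4/40 = 0.1000
3: (34 − 40)²/40 = 36/40 = 0.9000
4: (41 − 40)²/40 = 1/40 = 0.0250
5: (35 − 40)²/40 = 25/40 = 0.6250
Sum = 3.250

3.250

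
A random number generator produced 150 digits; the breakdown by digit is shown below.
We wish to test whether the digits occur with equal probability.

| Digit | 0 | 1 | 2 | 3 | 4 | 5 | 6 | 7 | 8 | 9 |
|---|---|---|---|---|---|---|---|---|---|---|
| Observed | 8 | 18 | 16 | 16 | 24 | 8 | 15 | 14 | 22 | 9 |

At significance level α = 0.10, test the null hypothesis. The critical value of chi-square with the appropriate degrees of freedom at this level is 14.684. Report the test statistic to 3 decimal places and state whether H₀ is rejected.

18.400; reject

Under H₀ each category has probability 1/10, so each expected count is 150/10 = 15.
0: (8 − 15)²/15 = 49/15 = 3.2667
1: (18 − 15)²/15 = 9/15 = 0.6000
2: (16 − 15)²/15 = 1/15 = 0.0667
3: (16 − 15)²/15 = 1/15 = 0.0667
4: (24 − 15)²/15 = 81/15 = 5.4000
5: (8 − 15)²/15 = 49/15 = 3.2667
6: (15 − 15)²/15 = 0/15 = 0.0000
7: (14 − 15)²/15 = 1/15 = 0.0667
8: (22 − 15)²/15 = 49/15 = 3.2667
9: (9 − 15)²/15 = 36/15 = 2.4000
Sum = 18.400
df = 9. Since 18.400 > 14.684, we reject H₀.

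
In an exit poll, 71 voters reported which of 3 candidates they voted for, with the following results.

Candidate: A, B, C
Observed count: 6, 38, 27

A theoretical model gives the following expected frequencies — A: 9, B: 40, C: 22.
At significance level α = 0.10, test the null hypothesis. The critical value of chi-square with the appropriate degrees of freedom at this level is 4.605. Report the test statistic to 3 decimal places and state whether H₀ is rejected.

χ² = (6−9)²/9 + (38−40)²/40 + (27−22)²/22
   = 1.0000 + 0.1000 + 1.1364
Sum = 2.236
df = 2. Since 2.236 < 4.605, we do not reject H₀.

2.236; do not reject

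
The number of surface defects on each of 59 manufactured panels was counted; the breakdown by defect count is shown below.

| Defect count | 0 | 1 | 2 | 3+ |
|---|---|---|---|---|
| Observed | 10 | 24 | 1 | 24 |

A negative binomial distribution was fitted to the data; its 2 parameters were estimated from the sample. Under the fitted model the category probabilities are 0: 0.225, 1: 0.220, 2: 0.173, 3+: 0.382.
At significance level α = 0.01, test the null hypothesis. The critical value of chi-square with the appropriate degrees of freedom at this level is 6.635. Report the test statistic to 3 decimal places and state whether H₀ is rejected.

18.564; reject

Expected counts E_i = n·p_i: 59×0.225 = 13.275, 59×0.220 = 12.98, 59×0.173 = 10.207, 59×0.382 = 22.538.
0: (10 − 13.275)²/13.275 = 10.725625/13.275 = 0.8080
1: (24 − 12.98)²/12.98 = 121.4404/12.98 = 9.3560
2: (1 − 10.207)²/10.207 = 84.768849/10.207 = 8.3050
3+: (24 − 22.538)²/22.538 = 2.137444/22.538 = 0.0948
Sum = 18.564
df = 1. Since 18.564 > 6.635, we reject H₀.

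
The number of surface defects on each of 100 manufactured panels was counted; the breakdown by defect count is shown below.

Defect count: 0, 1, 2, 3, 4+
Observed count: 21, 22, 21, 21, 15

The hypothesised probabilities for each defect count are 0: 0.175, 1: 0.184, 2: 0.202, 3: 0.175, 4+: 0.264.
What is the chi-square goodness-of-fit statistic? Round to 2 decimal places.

7.06

Expected counts E_i = n·p_i: 100×0.175 = 17.5, 100×0.184 = 18.4, 100×0.202 = 20.2, 100×0.175 = 17.5, 100×0.264 = 26.4.
χ² = (21−17.5)²/17.5 + (22−18.4)²/18.4 + (21−20.2)²/20.2 + (21−17.5)²/17.5 + (15−26.4)²/26.4
   = 0.700 + 0.704 + 0.032 + 0.700 + 4.923
Sum = 7.06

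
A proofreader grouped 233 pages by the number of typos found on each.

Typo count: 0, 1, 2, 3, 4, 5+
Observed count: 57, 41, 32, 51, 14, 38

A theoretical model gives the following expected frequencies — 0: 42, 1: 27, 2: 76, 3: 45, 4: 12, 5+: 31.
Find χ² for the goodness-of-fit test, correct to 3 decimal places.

χ² = (57−42)²/42 + (41−27)²/27 + (32−76)²/76 + (51−45)²/45 + (14−12)²/12 + (38−31)²/31
   = 5.3571 + 7.2593 + 25.4737 + 0.8000 + 0.3333 + 1.5806
Sum = 40.804

40.804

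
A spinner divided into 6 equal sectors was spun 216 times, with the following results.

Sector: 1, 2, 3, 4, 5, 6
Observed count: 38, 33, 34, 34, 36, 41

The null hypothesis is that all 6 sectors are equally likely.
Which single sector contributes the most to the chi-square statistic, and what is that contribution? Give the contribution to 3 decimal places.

6, 0.694

Under H₀ each category has probability 1/6, so each expected count is 216/6 = 36.
cat         O        E   (O−E)²/E
1          38       36     0.1111
2          33       36     0.2500
3          34       36     0.1111
4          34       36     0.1111
5          36       36     0.0000
6          41       36     0.6944
The largest term is for 6: 0.694.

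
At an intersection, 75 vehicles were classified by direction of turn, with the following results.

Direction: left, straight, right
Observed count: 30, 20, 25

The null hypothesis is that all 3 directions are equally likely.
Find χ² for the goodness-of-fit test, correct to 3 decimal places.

2.000

Under H₀ each category has probability 1/3, so each expected count is 75/3 = 25.
cat           O        E   (O−E)²/E
left         30       25     1.0000
straight     20       25     1.0000
right        25       25     0.0000
Sum = 2.000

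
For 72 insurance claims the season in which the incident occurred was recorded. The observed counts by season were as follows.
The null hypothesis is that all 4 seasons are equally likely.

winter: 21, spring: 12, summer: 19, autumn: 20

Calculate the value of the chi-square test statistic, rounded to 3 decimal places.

2.778

Expected count for each of the 4 categories: 72/4 = 18.
winter: (21 − 18)²/18 = 9/18 = 0.5000
spring: (12 − 18)²/18 = 36/18 = 2.0000
summer: (19 − 18)²/18 = 1/18 = 0.0556
autumn: (20 − 18)²/18 = 4/18 = 0.2222
Sum = 2.778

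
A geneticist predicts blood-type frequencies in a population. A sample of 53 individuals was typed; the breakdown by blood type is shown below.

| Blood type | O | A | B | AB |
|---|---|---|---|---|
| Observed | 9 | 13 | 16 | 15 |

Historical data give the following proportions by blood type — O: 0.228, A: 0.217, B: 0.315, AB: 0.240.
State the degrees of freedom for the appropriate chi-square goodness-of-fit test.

3

There are k = 4 categories and no parameters were estimated from the data, so df = 4 − 1 = 3.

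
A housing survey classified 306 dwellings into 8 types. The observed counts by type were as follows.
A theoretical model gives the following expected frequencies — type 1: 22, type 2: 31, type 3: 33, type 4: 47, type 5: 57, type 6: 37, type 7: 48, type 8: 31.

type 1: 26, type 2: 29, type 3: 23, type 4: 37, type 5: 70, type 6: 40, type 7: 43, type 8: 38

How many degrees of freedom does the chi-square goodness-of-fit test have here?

7

There are k = 8 categories and no parameters were estimated from the data, so df = 8 − 1 = 7.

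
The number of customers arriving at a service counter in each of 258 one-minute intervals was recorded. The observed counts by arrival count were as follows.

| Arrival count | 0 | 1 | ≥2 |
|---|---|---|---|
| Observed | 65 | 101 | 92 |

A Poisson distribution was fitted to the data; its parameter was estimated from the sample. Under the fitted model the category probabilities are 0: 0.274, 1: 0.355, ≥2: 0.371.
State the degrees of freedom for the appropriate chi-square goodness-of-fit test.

There are k = 3 categories and 1 parameter estimated from the data, so df = 3 − 1 − 1 = 1.

1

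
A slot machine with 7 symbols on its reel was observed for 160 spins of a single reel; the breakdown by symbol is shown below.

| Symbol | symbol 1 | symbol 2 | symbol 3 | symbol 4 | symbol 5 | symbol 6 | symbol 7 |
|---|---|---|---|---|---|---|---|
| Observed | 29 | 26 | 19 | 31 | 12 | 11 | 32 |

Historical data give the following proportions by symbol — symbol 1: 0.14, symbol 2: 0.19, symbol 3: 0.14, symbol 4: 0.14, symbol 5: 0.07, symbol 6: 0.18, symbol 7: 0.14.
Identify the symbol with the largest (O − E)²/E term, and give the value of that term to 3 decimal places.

Expected counts E_i = n·p_i: 160×0.14 = 22.4, 160×0.19 = 30.4, 160×0.14 = 22.4, 160×0.14 = 22.4, 160×0.07 = 11.2, 160×0.18 = 28.8, 160×0.14 = 22.4.
χ² = (29−22.4)²/22.4 + (26−30.4)²/30.4 + (19−22.4)²/22.4 + (31−22.4)²/22.4 + (12−11.2)²/11.2 + (11−28.8)²/28.8 + (32−22.4)²/22.4
   = 1.9446 + 0.6368 + 0.5161 + 3.3018 + 0.0571 + 11.0014 + 4.1143
The largest term is for symbol 6: 11.001.

symbol 6, 11.001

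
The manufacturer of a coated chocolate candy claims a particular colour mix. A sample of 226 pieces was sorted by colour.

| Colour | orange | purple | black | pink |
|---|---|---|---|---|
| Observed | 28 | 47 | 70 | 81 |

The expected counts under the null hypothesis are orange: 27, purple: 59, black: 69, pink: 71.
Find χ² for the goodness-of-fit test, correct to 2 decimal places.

3.90

orange: (28 − 27)²/27 = 1/27 = 0.037
purple: (47 − 59)²/59 = 144/59 = 2.441
black: (70 − 69)²/69 = 1/69 = 0.014
pink: (81 − 71)²/71 = 100/71 = 1.408
Sum = 3.90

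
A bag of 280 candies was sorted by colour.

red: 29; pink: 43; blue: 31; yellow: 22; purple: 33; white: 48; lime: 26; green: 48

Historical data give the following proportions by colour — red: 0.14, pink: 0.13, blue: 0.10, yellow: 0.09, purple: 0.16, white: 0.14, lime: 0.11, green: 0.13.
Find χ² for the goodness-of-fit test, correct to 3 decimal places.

14.107

Expected counts E_i = n·p_i: 280×0.14 = 39.2, 280×0.13 = 36.4, 280×0.10 = 28, 280×0.09 = 25.2, 280×0.16 = 44.8, 280×0.14 = 39.2, 280×0.11 = 30.8, 280×0.13 = 36.4.
red: (29 − 39.2)²/39.2 = 104.04/39.2 = 2.6541
pink: (43 − 36.4)²/36.4 = 43.56/36.4 = 1.1967
blue: (31 − 28)²/28 = 9/28 = 0.3214
yellow: (22 − 25.2)²/25.2 = 10.24/25.2 = 0.4063
purple: (33 − 44.8)²/44.8 = 139.24/44.8 = 3.1080
white: (48 − 39.2)²/39.2 = 77.44/39.2 = 1.9755
lime: (26 − 30.8)²/30.8 = 23.04/30.8 = 0.7481
green: (48 − 36.4)²/36.4 = 134.56/36.4 = 3.6967
Sum = 14.107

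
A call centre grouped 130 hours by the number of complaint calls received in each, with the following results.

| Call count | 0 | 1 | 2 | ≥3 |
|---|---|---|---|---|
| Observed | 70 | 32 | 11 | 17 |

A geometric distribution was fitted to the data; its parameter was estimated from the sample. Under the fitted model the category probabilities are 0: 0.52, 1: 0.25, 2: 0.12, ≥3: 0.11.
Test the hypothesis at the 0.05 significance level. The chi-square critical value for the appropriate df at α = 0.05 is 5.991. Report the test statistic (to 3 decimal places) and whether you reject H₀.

1.959; do not reject

Expected counts E_i = n·p_i: 130×0.52 = 67.6, 130×0.25 = 32.5, 130×0.12 = 15.6, 130×0.11 = 14.3.
cat         O        E   (O−E)²/E
0          70     67.6     0.0852
1          32     32.5     0.0077
2          11     15.6     1.3564
≥3         17     14.3     0.5098
Sum = 1.959
df = 2. Since 1.959 < 5.991, we do not reject H₀.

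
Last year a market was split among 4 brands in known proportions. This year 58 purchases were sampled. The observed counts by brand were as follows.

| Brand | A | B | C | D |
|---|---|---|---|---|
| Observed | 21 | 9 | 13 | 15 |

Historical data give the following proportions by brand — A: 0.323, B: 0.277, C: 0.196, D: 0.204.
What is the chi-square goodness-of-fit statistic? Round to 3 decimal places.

4.464

Expected counts E_i = n·p_i: 58×0.323 = 18.734, 58×0.277 = 16.066, 58×0.196 = 11.368, 58×0.204 = 11.832.
cat         O        E   (O−E)²/E
A          21   18.734     0.2741
B           9   16.066     3.1077
C          13   11.368     0.2343
D          15   11.832     0.8482
Sum = 4.464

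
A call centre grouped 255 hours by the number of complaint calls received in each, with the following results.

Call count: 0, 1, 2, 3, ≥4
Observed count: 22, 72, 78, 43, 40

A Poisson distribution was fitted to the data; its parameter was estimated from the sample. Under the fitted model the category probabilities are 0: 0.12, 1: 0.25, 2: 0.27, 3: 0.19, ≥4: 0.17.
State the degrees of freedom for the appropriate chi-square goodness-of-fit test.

There are k = 5 categories and 1 parameter estimated from the data, so df = 5 − 1 − 1 = 3.

3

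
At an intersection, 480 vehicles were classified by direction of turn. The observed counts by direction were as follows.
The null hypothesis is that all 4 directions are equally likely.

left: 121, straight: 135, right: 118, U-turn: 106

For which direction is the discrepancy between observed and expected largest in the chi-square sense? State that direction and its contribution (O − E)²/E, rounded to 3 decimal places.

Under H₀ each category has probability 1/4, so each expected count is 480/4 = 120.
left: (121 − 120)²/120 = 1/120 = 0.0083
straight: (135 − 120)²/120 = 225/120 = 1.8750
right: (118 − 120)²/120 = 4/120 = 0.0333
U-turn: (106 − 120)²/120 = 196/120 = 1.6333
The largest term is for straight: 1.875.

straight, 1.875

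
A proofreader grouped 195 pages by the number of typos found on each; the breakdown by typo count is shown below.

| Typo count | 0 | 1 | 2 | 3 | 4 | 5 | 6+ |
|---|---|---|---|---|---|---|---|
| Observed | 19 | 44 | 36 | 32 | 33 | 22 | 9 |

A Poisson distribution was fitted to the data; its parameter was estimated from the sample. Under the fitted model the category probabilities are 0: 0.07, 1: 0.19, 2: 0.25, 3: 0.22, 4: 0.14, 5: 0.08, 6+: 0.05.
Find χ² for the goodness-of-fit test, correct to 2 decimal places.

Expected counts E_i = n·p_i: 195×0.07 = 13.65, 195×0.19 = 37.05, 195×0.25 = 48.75, 195×0.22 = 42.9, 195×0.14 = 27.3, 195×0.08 = 15.6, 195×0.05 = 9.75.
χ² = (19−13.65)²/13.65 + (44−37.05)²/37.05 + (36−48.75)²/48.75 + (32−42.9)²/42.9 + (33−27.3)²/27.3 + (22−15.6)²/15.6 + (9−9.75)²/9.75
   = 2.097 + 1.304 + 3.335 + 2.769 + 1.190 + 2.626 + 0.058
Sum = 13.38

13.38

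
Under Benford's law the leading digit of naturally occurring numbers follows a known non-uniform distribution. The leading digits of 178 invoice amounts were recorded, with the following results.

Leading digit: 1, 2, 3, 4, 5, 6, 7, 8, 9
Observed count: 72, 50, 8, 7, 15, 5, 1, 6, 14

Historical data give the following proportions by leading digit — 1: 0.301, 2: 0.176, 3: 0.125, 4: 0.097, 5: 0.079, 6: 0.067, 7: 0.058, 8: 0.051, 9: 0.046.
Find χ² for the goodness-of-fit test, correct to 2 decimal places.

50.37

Expected counts E_i = n·p_i: 178×0.301 = 53.578, 178×0.176 = 31.328, 178×0.125 = 22.25, 178×0.097 = 17.266, 178×0.079 = 14.062, 178×0.067 = 11.926, 178×0.058 = 10.324, 178×0.051 = 9.078, 178×0.046 = 8.188.
cat         O        E   (O−E)²/E
1          72   53.578      6.334
2          50   31.328     11.129
3           8    22.25      9.126
4           7   17.266      6.104
5          15   14.062      0.063
6           5   11.926      4.022
7           1   10.324      8.421
8           6    9.078      1.044
9          14    8.188      4.125
Sum = 50.37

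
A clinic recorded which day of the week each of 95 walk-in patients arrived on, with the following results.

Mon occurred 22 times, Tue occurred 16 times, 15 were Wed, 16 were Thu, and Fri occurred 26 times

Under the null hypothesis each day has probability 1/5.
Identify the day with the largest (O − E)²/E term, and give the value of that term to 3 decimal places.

Expected count for each of the 5 categories: 95/5 = 19.
cat         O        E   (O−E)²/E
Mon        22       19     0.4737
Tue        16       19     0.4737
Wed        15       19     0.8421
Thu        16       19     0.4737
Fri        26       19     2.5789
The largest term is for Fri: 2.579.

Fri, 2.579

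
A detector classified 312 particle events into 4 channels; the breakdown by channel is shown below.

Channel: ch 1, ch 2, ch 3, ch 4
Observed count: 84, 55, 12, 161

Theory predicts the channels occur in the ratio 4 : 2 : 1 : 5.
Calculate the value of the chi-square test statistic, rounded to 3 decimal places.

Ratio total = 12. Expected counts: 312×4/12 = 104, 312×2/12 = 52, 312×1/12 = 26, 312×5/12 = 130.
cat         O        E   (O−E)²/E
ch 1       84      104     3.8462
ch 2       55       52     0.1731
ch 3       12       26     7.5385
ch 4      161      130     7.3923
Sum = 18.950

18.950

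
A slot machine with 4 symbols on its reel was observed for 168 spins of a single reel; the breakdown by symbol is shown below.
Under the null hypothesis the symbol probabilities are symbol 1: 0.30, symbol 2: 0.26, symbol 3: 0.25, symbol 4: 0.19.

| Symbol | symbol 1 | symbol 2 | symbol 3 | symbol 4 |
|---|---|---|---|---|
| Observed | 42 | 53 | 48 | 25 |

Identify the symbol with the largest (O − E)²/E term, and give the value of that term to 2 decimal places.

symbol 2, 1.99

Expected counts E_i = n·p_i: 168×0.30 = 50.4, 168×0.26 = 43.68, 168×0.25 = 42, 168×0.19 = 31.92.
cat           O        E   (O−E)²/E
symbol 1     42     50.4      1.400
symbol 2     53    43.68      1.989
symbol 3     48       42      0.857
symbol 4     25    31.92      1.500
The largest term is for symbol 2: 1.99.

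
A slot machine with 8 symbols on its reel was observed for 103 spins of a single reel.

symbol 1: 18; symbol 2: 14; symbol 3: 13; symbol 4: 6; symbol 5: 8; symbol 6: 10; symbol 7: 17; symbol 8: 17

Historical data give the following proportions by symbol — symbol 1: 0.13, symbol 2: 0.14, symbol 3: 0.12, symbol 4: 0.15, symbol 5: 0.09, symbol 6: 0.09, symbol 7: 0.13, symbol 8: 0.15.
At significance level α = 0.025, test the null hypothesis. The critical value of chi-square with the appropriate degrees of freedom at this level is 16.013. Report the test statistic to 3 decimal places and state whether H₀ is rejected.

Expected counts E_i = n·p_i: 103×0.13 = 13.39, 103×0.14 = 14.42, 103×0.12 = 12.36, 103×0.15 = 15.45, 103×0.09 = 9.27, 103×0.09 = 9.27, 103×0.13 = 13.39, 103×0.15 = 15.45.
cat           O        E   (O−E)²/E
symbol 1     18    13.39     1.5872
symbol 2     14    14.42     0.0122
symbol 3     13    12.36     0.0331
symbol 4      6    15.45     5.7801
symbol 5      8     9.27     0.1740
symbol 6     10     9.27     0.0575
symbol 7     17    13.39     0.9733
symbol 8     17    15.45     0.1555
Sum = 8.773
df = 7. Since 8.773 < 16.013, we do not reject H₀.

8.773; do not reject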